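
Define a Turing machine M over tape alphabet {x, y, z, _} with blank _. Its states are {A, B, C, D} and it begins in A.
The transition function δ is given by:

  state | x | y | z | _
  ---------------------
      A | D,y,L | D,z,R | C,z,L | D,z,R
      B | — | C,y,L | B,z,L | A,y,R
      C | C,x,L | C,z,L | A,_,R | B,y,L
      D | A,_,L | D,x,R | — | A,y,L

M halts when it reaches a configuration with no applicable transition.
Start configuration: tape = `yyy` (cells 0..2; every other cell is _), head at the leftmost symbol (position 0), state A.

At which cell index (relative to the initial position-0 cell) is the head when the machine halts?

state=A head=0 tape=__[y]yy_   (A,y)→(D,z,R)
state=D head=1 tape=__z[y]y_   (D,y)→(D,x,R)
state=D head=2 tape=__zx[y]_   (D,y)→(D,x,R)
state=D head=3 tape=__zxx[_]   (D,_)→(A,y,L)
state=A head=2 tape=__zx[x]y   (A,x)→(D,y,L)
state=D head=1 tape=__z[x]yy   (D,x)→(A,_,L)
state=A head=0 tape=__[z]_yy   (A,z)→(C,z,L)
state=C head=-1 tape=_[_]z_yy   (C,_)→(B,y,L)
state=B head=-2 tape=[_]yz_yy   (B,_)→(A,y,R)
state=A head=-1 tape=y[y]z_yy   (A,y)→(D,z,R)
state=D head=0 tape=yz[z]_yy
At halt the head is at cell 0.

0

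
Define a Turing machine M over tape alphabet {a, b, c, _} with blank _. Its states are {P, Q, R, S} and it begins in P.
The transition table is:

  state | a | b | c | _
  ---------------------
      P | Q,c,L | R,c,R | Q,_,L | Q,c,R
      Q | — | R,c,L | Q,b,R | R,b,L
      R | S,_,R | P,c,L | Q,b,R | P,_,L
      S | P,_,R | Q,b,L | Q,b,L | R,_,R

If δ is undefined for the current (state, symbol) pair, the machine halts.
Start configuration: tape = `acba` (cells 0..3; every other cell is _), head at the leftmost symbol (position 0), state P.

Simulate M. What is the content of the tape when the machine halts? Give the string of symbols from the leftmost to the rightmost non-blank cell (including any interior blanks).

P | ____[a]cba   read a → write c, move L, go to Q
Q | ___[_]ccba   read _ → write b, move L, go to R
R | __[_]bccba   read _ → write _, move L, go to P
P | _[_]_bccba   read _ → write c, move R, go to Q
Q | _c[_]bccba   read _ → write b, move L, go to R
R | _[c]bbccba   read c → write b, move R, go to Q
Q | _b[b]bccba   read b → write c, move L, go to R
R | _[b]cbccba   read b → write c, move L, go to P
P | [_]ccbccba   read _ → write c, move R, go to Q
Q | c[c]cbccba   read c → write b, move R, go to Q
Q | cb[c]bccba   read c → write b, move R, go to Q
Q | cbb[b]ccba   read b → write c, move L, go to R
R | cb[b]cccba   read b → write c, move L, go to P
P | c[b]ccccba   read b → write c, move R, go to R
R | cc[c]cccba   read c → write b, move R, go to Q
Q | ccb[c]ccba   read c → write b, move R, go to Q
Q | ccbb[c]cba   read c → write b, move R, go to Q
Q | ccbbb[c]ba   read c → write b, move R, go to Q
Q | ccbbbb[b]a   read b → write c, move L, go to R
R | ccbbb[b]ca   read b → write c, move L, go to P
P | ccbb[b]cca   read b → write c, move R, go to R
R | ccbbc[c]ca   read c → write b, move R, go to Q
Q | ccbbcb[c]a   read c → write b, move R, go to Q
Q | ccbbcbb[a]
The non-blank tape span at halt is ccbbcbba.

ccbbcbba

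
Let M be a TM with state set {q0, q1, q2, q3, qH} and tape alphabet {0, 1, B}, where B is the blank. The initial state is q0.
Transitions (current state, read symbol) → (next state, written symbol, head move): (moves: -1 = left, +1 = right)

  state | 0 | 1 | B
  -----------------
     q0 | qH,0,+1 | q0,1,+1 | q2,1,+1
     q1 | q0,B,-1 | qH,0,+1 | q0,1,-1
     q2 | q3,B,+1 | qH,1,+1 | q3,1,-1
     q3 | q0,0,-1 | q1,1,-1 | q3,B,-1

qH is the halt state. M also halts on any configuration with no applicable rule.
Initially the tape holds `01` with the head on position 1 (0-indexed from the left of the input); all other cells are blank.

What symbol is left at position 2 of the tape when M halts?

state=q0 head=1 tape=0[1]BB   (q0,1)→(q0,1,+1)
state=q0 head=2 tape=01[B]B   (q0,B)→(q2,1,+1)
state=q2 head=3 tape=011[B]   (q2,B)→(q3,1,-1)
state=q3 head=2 tape=01[1]1   (q3,1)→(q1,1,-1)
state=q1 head=1 tape=0[1]11   (q1,1)→(qH,0,+1)
state=qH head=2 tape=00[1]1
Cell 2 holds 1 when M halts.

1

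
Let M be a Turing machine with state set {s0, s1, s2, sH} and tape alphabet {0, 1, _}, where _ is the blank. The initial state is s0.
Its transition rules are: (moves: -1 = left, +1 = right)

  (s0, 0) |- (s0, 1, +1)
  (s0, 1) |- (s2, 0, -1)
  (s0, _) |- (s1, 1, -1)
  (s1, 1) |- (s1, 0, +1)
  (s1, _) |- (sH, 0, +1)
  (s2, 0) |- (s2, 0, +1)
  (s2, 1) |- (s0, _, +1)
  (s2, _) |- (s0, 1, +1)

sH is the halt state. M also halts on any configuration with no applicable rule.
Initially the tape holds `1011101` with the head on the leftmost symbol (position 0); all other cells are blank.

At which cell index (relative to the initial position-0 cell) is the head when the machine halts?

s0 | _[1]011101___   read 1 → write 0, move -1, go to s2
s2 | [_]0011101___   read _ → write 1, move +1, go to s0
s0 | 1[0]011101___   read 0 → write 1, move +1, go to s0
s0 | 11[0]11101___   read 0 → write 1, move +1, go to s0
s0 | 111[1]1101___   read 1 → write 0, move -1, go to s2
s2 | 11[1]01101___   read 1 → write _, move +1, go to s0
s0 | 11_[0]1101___   read 0 → write 1, move +1, go to s0
s0 | 11_1[1]101___   read 1 → write 0, move -1, go to s2
s2 | 11_[1]0101___   read 1 → write _, move +1, go to s0
s0 | 11__[0]101___   read 0 → write 1, move +1, go to s0
s0 | 11__1[1]01___   read 1 → write 0, move -1, go to s2
s2 | 11__[1]001___   read 1 → write _, move +1, go to s0
s0 | 11___[0]01___   read 0 → write 1, move +1, go to s0
s0 | 11___1[0]1___   read 0 → write 1, move +1, go to s0
s0 | 11___11[1]___   read 1 → write 0, move -1, go to s2
s2 | 11___1[1]0___   read 1 → write _, move +1, go to s0
s0 | 11___1_[0]___   read 0 → write 1, move +1, go to s0
s0 | 11___1_1[_]__   read _ → write 1, move -1, go to s1
s1 | 11___1_[1]1__   read 1 → write 0, move +1, go to s1
s1 | 11___1_0[1]__   read 1 → write 0, move +1, go to s1
s1 | 11___1_00[_]_   read _ → write 0, move +1, go to sH
sH | 11___1_000[_]
At halt the head is at cell 9.

9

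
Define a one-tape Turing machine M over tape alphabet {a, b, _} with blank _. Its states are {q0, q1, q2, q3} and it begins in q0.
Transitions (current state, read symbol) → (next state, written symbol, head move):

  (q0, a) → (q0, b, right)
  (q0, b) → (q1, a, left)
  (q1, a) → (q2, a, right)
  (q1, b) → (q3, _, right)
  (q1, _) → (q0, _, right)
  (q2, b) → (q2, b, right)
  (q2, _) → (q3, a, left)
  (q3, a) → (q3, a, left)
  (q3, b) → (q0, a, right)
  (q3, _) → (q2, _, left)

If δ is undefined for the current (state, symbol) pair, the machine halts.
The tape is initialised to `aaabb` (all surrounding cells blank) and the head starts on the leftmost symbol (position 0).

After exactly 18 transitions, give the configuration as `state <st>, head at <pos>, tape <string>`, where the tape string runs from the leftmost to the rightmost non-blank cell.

state q3, head at 2, tape babaa

state=q0 head=0 tape=[a]aabb   (q0,a)→(q0,b,right)
state=q0 head=1 tape=b[a]abb   (q0,a)→(q0,b,right)
state=q0 head=2 tape=bb[a]bb   (q0,a)→(q0,b,right)
state=q0 head=3 tape=bbb[b]b   (q0,b)→(q1,a,left)
state=q1 head=2 tape=bb[b]ab   (q1,b)→(q3,_,right)
state=q3 head=3 tape=bb_[a]b   (q3,a)→(q3,a,left)
state=q3 head=2 tape=bb[_]ab   (q3,_)→(q2,_,left)
state=q2 head=1 tape=b[b]_ab   (q2,b)→(q2,b,right)
state=q2 head=2 tape=bb[_]ab   (q2,_)→(q3,a,left)
state=q3 head=1 tape=b[b]aab   (q3,b)→(q0,a,right)
state=q0 head=2 tape=ba[a]ab   (q0,a)→(q0,b,right)
state=q0 head=3 tape=bab[a]b   (q0,a)→(q0,b,right)
state=q0 head=4 tape=babb[b]   (q0,b)→(q1,a,left)
state=q1 head=3 tape=bab[b]a   (q1,b)→(q3,_,right)
state=q3 head=4 tape=bab_[a]   (q3,a)→(q3,a,left)
state=q3 head=3 tape=bab[_]a   (q3,_)→(q2,_,left)
state=q2 head=2 tape=ba[b]_a   (q2,b)→(q2,b,right)
state=q2 head=3 tape=bab[_]a   (q2,_)→(q3,a,left)
state=q3 head=2 tape=ba[b]aa
After 18 steps: state q3, head at 2, tape babaa.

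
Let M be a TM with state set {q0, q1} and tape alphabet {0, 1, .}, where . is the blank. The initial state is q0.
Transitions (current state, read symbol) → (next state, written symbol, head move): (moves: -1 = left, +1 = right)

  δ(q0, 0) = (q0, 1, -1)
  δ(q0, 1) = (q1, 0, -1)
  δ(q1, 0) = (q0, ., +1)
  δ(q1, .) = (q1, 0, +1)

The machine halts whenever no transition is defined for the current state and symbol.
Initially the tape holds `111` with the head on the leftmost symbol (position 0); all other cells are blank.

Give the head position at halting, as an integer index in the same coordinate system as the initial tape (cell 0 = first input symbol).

3

state=q0 head=0 tape=.[1]11.   (q0,1)→(q1,0,-1)
state=q1 head=-1 tape=[.]011.   (q1,.)→(q1,0,+1)
state=q1 head=0 tape=0[0]11.   (q1,0)→(q0,.,+1)
state=q0 head=1 tape=0.[1]1.   (q0,1)→(q1,0,-1)
state=q1 head=0 tape=0[.]01.   (q1,.)→(q1,0,+1)
state=q1 head=1 tape=00[0]1.   (q1,0)→(q0,.,+1)
state=q0 head=2 tape=00.[1].   (q0,1)→(q1,0,-1)
state=q1 head=1 tape=00[.]0.   (q1,.)→(q1,0,+1)
state=q1 head=2 tape=000[0].   (q1,0)→(q0,.,+1)
state=q0 head=3 tape=000.[.]
At halt the head is at cell 3.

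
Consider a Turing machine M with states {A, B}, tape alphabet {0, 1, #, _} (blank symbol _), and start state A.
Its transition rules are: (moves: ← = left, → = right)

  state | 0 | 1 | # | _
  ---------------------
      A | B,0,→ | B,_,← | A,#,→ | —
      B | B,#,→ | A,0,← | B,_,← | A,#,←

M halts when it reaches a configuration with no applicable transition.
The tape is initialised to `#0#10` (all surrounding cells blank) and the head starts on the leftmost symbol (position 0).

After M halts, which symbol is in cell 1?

state=A head=0 tape=__[#]0#10   (A,#)→(A,#,→)
state=A head=1 tape=__#[0]#10   (A,0)→(B,0,→)
state=B head=2 tape=__#0[#]10   (B,#)→(B,_,←)
state=B head=1 tape=__#[0]_10   (B,0)→(B,#,→)
state=B head=2 tape=__##[_]10   (B,_)→(A,#,←)
state=A head=1 tape=__#[#]#10   (A,#)→(A,#,→)
state=A head=2 tape=__##[#]10   (A,#)→(A,#,→)
state=A head=3 tape=__###[1]0   (A,1)→(B,_,←)
state=B head=2 tape=__##[#]_0   (B,#)→(B,_,←)
state=B head=1 tape=__#[#]__0   (B,#)→(B,_,←)
state=B head=0 tape=__[#]___0   (B,#)→(B,_,←)
state=B head=-1 tape=_[_]____0   (B,_)→(A,#,←)
state=A head=-2 tape=[_]#____0
Cell 1 holds _ when M halts.

_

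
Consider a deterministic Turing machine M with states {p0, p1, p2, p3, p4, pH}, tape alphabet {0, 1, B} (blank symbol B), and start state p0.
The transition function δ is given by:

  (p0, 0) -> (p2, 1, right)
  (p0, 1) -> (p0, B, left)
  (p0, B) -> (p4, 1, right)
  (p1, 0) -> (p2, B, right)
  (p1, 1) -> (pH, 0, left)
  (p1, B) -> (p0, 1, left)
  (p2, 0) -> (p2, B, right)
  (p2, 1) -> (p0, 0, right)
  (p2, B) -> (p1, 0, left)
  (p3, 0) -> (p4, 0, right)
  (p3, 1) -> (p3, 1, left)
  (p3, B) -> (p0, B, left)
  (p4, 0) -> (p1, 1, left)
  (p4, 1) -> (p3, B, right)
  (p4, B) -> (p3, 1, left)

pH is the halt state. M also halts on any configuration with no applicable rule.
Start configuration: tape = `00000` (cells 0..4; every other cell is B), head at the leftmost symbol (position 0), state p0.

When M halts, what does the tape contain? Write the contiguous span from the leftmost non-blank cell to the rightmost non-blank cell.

1BB1B001

p0 | [0]0000BBB   read 0 → write 1, move right, go to p2
p2 | 1[0]000BBB   read 0 → write B, move right, go to p2
p2 | 1B[0]00BBB   read 0 → write B, move right, go to p2
p2 | 1BB[0]0BBB   read 0 → write B, move right, go to p2
p2 | 1BBB[0]BBB   read 0 → write B, move right, go to p2
p2 | 1BBBB[B]BB   read B → write 0, move left, go to p1
p1 | 1BBB[B]0BB   read B → write 1, move left, go to p0
p0 | 1BB[B]10BB   read B → write 1, move right, go to p4
p4 | 1BB1[1]0BB   read 1 → write B, move right, go to p3
p3 | 1BB1B[0]BB   read 0 → write 0, move right, go to p4
p4 | 1BB1B0[B]B   read B → write 1, move left, go to p3
p3 | 1BB1B[0]1B   read 0 → write 0, move right, go to p4
p4 | 1BB1B0[1]B   read 1 → write B, move right, go to p3
p3 | 1BB1B0B[B]   read B → write B, move left, go to p0
p0 | 1BB1B0[B]B   read B → write 1, move right, go to p4
p4 | 1BB1B01[B]   read B → write 1, move left, go to p3
p3 | 1BB1B0[1]1   read 1 → write 1, move left, go to p3
p3 | 1BB1B[0]11   read 0 → write 0, move right, go to p4
p4 | 1BB1B0[1]1   read 1 → write B, move right, go to p3
p3 | 1BB1B0B[1]   read 1 → write 1, move left, go to p3
p3 | 1BB1B0[B]1   read B → write B, move left, go to p0
p0 | 1BB1B[0]B1   read 0 → write 1, move right, go to p2
p2 | 1BB1B1[B]1   read B → write 0, move left, go to p1
p1 | 1BB1B[1]01   read 1 → write 0, move left, go to pH
pH | 1BB1[B]001
The non-blank tape span at halt is 1BB1B001.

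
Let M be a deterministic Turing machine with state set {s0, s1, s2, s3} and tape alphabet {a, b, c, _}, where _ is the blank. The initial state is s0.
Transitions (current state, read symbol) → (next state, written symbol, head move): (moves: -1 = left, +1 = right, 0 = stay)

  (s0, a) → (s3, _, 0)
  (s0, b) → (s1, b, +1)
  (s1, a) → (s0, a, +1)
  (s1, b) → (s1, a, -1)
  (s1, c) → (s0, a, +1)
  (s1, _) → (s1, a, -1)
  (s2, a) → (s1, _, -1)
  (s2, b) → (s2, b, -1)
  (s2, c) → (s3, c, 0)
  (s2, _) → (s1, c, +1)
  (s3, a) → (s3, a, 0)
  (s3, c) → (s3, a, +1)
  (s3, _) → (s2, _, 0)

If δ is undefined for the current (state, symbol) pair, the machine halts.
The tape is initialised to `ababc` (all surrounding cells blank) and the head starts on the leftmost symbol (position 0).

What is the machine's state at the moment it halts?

s0 | [a]babc_   read a → write _, move 0, go to s3
s3 | [_]babc_   read _ → write _, move 0, go to s2
s2 | [_]babc_   read _ → write c, move +1, go to s1
s1 | c[b]abc_   read b → write a, move -1, go to s1
s1 | [c]aabc_   read c → write a, move +1, go to s0
s0 | a[a]abc_   read a → write _, move 0, go to s3
s3 | a[_]abc_   read _ → write _, move 0, go to s2
s2 | a[_]abc_   read _ → write c, move +1, go to s1
s1 | ac[a]bc_   read a → write a, move +1, go to s0
s0 | aca[b]c_   read b → write b, move +1, go to s1
s1 | acab[c]_   read c → write a, move +1, go to s0
s0 | acaba[_]
No transition is defined for (s0, _); M halts in state s0.

s0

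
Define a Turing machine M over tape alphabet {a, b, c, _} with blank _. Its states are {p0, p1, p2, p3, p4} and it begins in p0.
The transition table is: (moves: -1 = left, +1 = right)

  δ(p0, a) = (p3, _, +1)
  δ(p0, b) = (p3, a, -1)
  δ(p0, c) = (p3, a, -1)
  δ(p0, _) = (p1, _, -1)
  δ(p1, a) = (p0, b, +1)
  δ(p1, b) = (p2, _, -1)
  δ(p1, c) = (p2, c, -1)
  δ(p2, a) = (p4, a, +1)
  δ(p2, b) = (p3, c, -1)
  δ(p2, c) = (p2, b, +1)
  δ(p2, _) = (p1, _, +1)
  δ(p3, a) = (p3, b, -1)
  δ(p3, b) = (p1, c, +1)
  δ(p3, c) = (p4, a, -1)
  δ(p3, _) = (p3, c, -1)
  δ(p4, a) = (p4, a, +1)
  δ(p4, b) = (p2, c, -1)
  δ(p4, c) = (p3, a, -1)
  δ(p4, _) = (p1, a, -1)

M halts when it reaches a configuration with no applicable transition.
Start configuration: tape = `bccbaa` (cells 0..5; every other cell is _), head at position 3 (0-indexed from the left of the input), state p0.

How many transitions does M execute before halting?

30

state=p0 head=3 tape=bcc[b]aa____   (p0,b)→(p3,a,-1)
state=p3 head=2 tape=bc[c]aaa____   (p3,c)→(p4,a,-1)
state=p4 head=1 tape=b[c]aaaa____   (p4,c)→(p3,a,-1)
state=p3 head=0 tape=[b]aaaaa____   (p3,b)→(p1,c,+1)
state=p1 head=1 tape=c[a]aaaa____   (p1,a)→(p0,b,+1)
state=p0 head=2 tape=cb[a]aaa____   (p0,a)→(p3,_,+1)
state=p3 head=3 tape=cb_[a]aa____   (p3,a)→(p3,b,-1)
state=p3 head=2 tape=cb[_]baa____   (p3,_)→(p3,c,-1)
state=p3 head=1 tape=c[b]cbaa____   (p3,b)→(p1,c,+1)
state=p1 head=2 tape=cc[c]baa____   (p1,c)→(p2,c,-1)
state=p2 head=1 tape=c[c]cbaa____   (p2,c)→(p2,b,+1)
state=p2 head=2 tape=cb[c]baa____   (p2,c)→(p2,b,+1)
state=p2 head=3 tape=cbb[b]aa____   (p2,b)→(p3,c,-1)
state=p3 head=2 tape=cb[b]caa____   (p3,b)→(p1,c,+1)
state=p1 head=3 tape=cbc[c]aa____   (p1,c)→(p2,c,-1)
state=p2 head=2 tape=cb[c]caa____   (p2,c)→(p2,b,+1)
state=p2 head=3 tape=cbb[c]aa____   (p2,c)→(p2,b,+1)
state=p2 head=4 tape=cbbb[a]a____   (p2,a)→(p4,a,+1)
state=p4 head=5 tape=cbbba[a]____   (p4,a)→(p4,a,+1)
state=p4 head=6 tape=cbbbaa[_]___   (p4,_)→(p1,a,-1)
state=p1 head=5 tape=cbbba[a]a___   (p1,a)→(p0,b,+1)
state=p0 head=6 tape=cbbbab[a]___   (p0,a)→(p3,_,+1)
state=p3 head=7 tape=cbbbab_[_]__   (p3,_)→(p3,c,-1)
state=p3 head=6 tape=cbbbab[_]c__   (p3,_)→(p3,c,-1)
state=p3 head=5 tape=cbbba[b]cc__   (p3,b)→(p1,c,+1)
state=p1 head=6 tape=cbbbac[c]c__   (p1,c)→(p2,c,-1)
state=p2 head=5 tape=cbbba[c]cc__   (p2,c)→(p2,b,+1)
state=p2 head=6 tape=cbbbab[c]c__   (p2,c)→(p2,b,+1)
state=p2 head=7 tape=cbbbabb[c]__   (p2,c)→(p2,b,+1)
state=p2 head=8 tape=cbbbabbb[_]_   (p2,_)→(p1,_,+1)
state=p1 head=9 tape=cbbbabbb_[_]
M halts after 30 transitions.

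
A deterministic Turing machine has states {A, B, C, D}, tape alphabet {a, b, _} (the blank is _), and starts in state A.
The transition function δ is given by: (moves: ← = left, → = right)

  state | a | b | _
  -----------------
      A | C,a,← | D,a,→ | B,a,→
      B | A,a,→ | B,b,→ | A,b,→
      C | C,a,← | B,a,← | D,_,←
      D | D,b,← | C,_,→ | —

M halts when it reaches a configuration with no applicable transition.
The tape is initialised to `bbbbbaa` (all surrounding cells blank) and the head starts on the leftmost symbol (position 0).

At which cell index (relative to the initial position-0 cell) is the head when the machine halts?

-2

state=A head=0 tape=__[b]bbbbaa   (A,b)→(D,a,→)
state=D head=1 tape=__a[b]bbbaa   (D,b)→(C,_,→)
state=C head=2 tape=__a_[b]bbaa   (C,b)→(B,a,←)
state=B head=1 tape=__a[_]abbaa   (B,_)→(A,b,→)
state=A head=2 tape=__ab[a]bbaa   (A,a)→(C,a,←)
state=C head=1 tape=__a[b]abbaa   (C,b)→(B,a,←)
state=B head=0 tape=__[a]aabbaa   (B,a)→(A,a,→)
state=A head=1 tape=__a[a]abbaa   (A,a)→(C,a,←)
state=C head=0 tape=__[a]aabbaa   (C,a)→(C,a,←)
state=C head=-1 tape=_[_]aaabbaa   (C,_)→(D,_,←)
state=D head=-2 tape=[_]_aaabbaa
At halt the head is at cell -2.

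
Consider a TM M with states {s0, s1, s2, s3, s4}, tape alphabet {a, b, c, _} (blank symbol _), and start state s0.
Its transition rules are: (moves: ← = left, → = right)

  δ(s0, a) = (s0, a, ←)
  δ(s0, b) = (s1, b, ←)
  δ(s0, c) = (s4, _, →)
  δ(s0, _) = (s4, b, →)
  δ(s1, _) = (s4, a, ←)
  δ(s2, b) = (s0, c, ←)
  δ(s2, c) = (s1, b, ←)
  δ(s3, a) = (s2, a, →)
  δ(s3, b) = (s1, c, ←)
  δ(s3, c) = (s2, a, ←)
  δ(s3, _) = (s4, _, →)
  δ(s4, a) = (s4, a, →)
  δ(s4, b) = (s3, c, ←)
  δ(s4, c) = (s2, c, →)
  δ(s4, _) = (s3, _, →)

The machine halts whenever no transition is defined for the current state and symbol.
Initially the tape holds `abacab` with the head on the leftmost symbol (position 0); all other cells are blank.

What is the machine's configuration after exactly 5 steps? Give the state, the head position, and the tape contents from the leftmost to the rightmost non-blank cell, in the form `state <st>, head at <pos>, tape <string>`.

state s2, head at 1, tape bacacab

s0 | _[a]bacab   read a → write a, move ←, go to s0
s0 | [_]abacab   read _ → write b, move →, go to s4
s4 | b[a]bacab   read a → write a, move →, go to s4
s4 | ba[b]acab   read b → write c, move ←, go to s3
s3 | b[a]cacab   read a → write a, move →, go to s2
s2 | ba[c]acab
After 5 steps: state s2, head at 1, tape bacacab.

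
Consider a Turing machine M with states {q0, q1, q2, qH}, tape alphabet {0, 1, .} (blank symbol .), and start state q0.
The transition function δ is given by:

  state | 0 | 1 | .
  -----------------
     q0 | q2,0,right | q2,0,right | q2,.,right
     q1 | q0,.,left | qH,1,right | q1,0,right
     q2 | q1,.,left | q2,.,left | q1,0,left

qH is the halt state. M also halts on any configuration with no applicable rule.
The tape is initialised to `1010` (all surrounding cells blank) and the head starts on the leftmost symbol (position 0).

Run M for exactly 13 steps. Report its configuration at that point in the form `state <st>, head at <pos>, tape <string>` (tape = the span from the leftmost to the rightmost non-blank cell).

state q1, head at -1, tape 000.10

state=q0 head=0 tape=..[1]010   (q0,1)→(q2,0,right)
state=q2 head=1 tape=..0[0]10   (q2,0)→(q1,.,left)
state=q1 head=0 tape=..[0].10   (q1,0)→(q0,.,left)
state=q0 head=-1 tape=.[.]..10   (q0,.)→(q2,.,right)
state=q2 head=0 tape=..[.].10   (q2,.)→(q1,0,left)
state=q1 head=-1 tape=.[.]0.10   (q1,.)→(q1,0,right)
state=q1 head=0 tape=.0[0].10   (q1,0)→(q0,.,left)
state=q0 head=-1 tape=.[0]..10   (q0,0)→(q2,0,right)
state=q2 head=0 tape=.0[.].10   (q2,.)→(q1,0,left)
state=q1 head=-1 tape=.[0]0.10   (q1,0)→(q0,.,left)
state=q0 head=-2 tape=[.].0.10   (q0,.)→(q2,.,right)
state=q2 head=-1 tape=.[.]0.10   (q2,.)→(q1,0,left)
state=q1 head=-2 tape=[.]00.10   (q1,.)→(q1,0,right)
state=q1 head=-1 tape=0[0]0.10
After 13 steps: state q1, head at -1, tape 000.10.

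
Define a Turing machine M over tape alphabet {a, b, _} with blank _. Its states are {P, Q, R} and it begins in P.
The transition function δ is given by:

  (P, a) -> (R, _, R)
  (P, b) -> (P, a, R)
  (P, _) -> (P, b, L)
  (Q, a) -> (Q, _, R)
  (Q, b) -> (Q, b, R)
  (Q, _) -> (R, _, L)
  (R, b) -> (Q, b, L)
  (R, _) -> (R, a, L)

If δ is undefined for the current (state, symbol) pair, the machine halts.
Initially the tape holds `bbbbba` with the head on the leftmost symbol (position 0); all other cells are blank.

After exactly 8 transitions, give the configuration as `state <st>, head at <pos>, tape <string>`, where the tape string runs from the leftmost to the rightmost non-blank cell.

P | [b]bbbba_   read b → write a, move R, go to P
P | a[b]bbba_   read b → write a, move R, go to P
P | aa[b]bba_   read b → write a, move R, go to P
P | aaa[b]ba_   read b → write a, move R, go to P
P | aaaa[b]a_   read b → write a, move R, go to P
P | aaaaa[a]_   read a → write _, move R, go to R
R | aaaaa_[_]   read _ → write a, move L, go to R
R | aaaaa[_]a   read _ → write a, move L, go to R
R | aaaa[a]aa
After 8 steps: state R, head at 4, tape aaaaaaa.

state R, head at 4, tape aaaaaaa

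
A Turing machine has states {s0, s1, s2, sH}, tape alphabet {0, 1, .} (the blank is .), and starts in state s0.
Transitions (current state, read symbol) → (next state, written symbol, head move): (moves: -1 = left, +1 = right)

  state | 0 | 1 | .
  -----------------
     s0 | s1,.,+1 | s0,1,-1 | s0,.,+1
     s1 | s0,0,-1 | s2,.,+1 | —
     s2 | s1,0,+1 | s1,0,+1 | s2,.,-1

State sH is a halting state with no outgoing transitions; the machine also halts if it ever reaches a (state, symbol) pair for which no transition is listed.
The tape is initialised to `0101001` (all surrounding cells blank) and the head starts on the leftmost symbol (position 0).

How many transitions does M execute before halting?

s0 | [0]101001.   read 0 → write ., move +1, go to s1
s1 | .[1]01001.   read 1 → write ., move +1, go to s2
s2 | ..[0]1001.   read 0 → write 0, move +1, go to s1
s1 | ..0[1]001.   read 1 → write ., move +1, go to s2
s2 | ..0.[0]01.   read 0 → write 0, move +1, go to s1
s1 | ..0.0[0]1.   read 0 → write 0, move -1, go to s0
s0 | ..0.[0]01.   read 0 → write ., move +1, go to s1
s1 | ..0..[0]1.   read 0 → write 0, move -1, go to s0
s0 | ..0.[.]01.   read . → write ., move +1, go to s0
s0 | ..0..[0]1.   read 0 → write ., move +1, go to s1
s1 | ..0...[1].   read 1 → write ., move +1, go to s2
s2 | ..0....[.]   read . → write ., move -1, go to s2
s2 | ..0...[.].   read . → write ., move -1, go to s2
s2 | ..0..[.]..   read . → write ., move -1, go to s2
s2 | ..0.[.]...   read . → write ., move -1, go to s2
s2 | ..0[.]....   read . → write ., move -1, go to s2
s2 | ..[0].....   read 0 → write 0, move +1, go to s1
s1 | ..0[.]....
M halts after 17 transitions.

17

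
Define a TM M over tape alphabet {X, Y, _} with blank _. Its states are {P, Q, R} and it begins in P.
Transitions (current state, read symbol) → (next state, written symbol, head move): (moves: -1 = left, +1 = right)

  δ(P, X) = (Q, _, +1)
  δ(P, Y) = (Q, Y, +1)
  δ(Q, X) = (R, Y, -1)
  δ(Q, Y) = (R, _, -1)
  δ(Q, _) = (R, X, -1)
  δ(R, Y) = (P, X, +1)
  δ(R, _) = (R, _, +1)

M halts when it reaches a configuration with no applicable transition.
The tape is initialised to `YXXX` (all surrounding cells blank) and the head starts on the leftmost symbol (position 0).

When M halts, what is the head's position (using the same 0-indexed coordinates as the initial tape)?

5

P | [Y]XXX__   read Y → write Y, move +1, go to Q
Q | Y[X]XX__   read X → write Y, move -1, go to R
R | [Y]YXX__   read Y → write X, move +1, go to P
P | X[Y]XX__   read Y → write Y, move +1, go to Q
Q | XY[X]X__   read X → write Y, move -1, go to R
R | X[Y]YX__   read Y → write X, move +1, go to P
P | XX[Y]X__   read Y → write Y, move +1, go to Q
Q | XXY[X]__   read X → write Y, move -1, go to R
R | XX[Y]Y__   read Y → write X, move +1, go to P
P | XXX[Y]__   read Y → write Y, move +1, go to Q
Q | XXXY[_]_   read _ → write X, move -1, go to R
R | XXX[Y]X_   read Y → write X, move +1, go to P
P | XXXX[X]_   read X → write _, move +1, go to Q
Q | XXXX_[_]   read _ → write X, move -1, go to R
R | XXXX[_]X   read _ → write _, move +1, go to R
R | XXXX_[X]
At halt the head is at cell 5.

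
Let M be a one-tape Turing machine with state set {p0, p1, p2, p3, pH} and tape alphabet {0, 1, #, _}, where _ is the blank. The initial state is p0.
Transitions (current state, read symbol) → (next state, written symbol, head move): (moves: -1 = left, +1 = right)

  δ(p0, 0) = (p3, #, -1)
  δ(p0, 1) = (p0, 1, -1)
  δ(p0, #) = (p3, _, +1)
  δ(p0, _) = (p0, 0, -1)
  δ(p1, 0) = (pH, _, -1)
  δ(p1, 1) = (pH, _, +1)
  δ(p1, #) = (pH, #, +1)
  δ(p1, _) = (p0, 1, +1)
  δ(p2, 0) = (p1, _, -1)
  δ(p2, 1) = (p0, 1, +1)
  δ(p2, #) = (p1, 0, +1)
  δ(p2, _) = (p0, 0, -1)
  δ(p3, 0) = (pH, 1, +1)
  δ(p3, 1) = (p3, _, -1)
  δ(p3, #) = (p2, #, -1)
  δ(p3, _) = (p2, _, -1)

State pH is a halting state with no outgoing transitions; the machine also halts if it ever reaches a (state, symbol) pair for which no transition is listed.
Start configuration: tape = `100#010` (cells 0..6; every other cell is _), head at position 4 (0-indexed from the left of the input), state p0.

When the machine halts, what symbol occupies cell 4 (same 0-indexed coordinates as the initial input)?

state=p0 head=4 tape=100#[0]10   (p0,0)→(p3,#,-1)
state=p3 head=3 tape=100[#]#10   (p3,#)→(p2,#,-1)
state=p2 head=2 tape=10[0]##10   (p2,0)→(p1,_,-1)
state=p1 head=1 tape=1[0]_##10   (p1,0)→(pH,_,-1)
state=pH head=0 tape=[1]__##10
Cell 4 holds # when M halts.

#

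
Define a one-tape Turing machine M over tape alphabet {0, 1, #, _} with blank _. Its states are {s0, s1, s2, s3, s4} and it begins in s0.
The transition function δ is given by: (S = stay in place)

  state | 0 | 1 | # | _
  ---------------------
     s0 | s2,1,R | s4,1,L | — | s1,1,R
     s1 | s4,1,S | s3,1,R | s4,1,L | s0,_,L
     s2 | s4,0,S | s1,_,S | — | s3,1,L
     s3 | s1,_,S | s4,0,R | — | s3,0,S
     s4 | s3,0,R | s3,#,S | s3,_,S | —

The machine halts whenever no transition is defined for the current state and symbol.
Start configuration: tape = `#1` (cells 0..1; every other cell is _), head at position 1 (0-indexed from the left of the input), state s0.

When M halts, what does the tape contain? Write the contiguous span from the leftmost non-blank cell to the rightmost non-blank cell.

state=s0 head=1 tape=__#[1]   (s0,1)→(s4,1,L)
state=s4 head=0 tape=__[#]1   (s4,#)→(s3,_,S)
state=s3 head=0 tape=__[_]1   (s3,_)→(s3,0,S)
state=s3 head=0 tape=__[0]1   (s3,0)→(s1,_,S)
state=s1 head=0 tape=__[_]1   (s1,_)→(s0,_,L)
state=s0 head=-1 tape=_[_]_1   (s0,_)→(s1,1,R)
state=s1 head=0 tape=_1[_]1   (s1,_)→(s0,_,L)
state=s0 head=-1 tape=_[1]_1   (s0,1)→(s4,1,L)
state=s4 head=-2 tape=[_]1_1
The non-blank tape span at halt is 1_1.

1_1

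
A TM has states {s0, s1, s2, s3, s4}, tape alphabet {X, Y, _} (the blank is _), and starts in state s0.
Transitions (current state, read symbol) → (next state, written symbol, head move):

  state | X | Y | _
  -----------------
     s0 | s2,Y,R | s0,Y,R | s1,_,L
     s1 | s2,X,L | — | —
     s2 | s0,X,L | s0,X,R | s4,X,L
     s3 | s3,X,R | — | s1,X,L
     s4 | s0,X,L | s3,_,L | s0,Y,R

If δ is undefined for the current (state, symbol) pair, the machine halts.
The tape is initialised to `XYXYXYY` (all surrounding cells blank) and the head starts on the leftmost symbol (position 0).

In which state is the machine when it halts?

s1

s0 | [X]YXYXYY_   read X → write Y, move R, go to s2
s2 | Y[Y]XYXYY_   read Y → write X, move R, go to s0
s0 | YX[X]YXYY_   read X → write Y, move R, go to s2
s2 | YXY[Y]XYY_   read Y → write X, move R, go to s0
s0 | YXYX[X]YY_   read X → write Y, move R, go to s2
s2 | YXYXY[Y]Y_   read Y → write X, move R, go to s0
s0 | YXYXYX[Y]_   read Y → write Y, move R, go to s0
s0 | YXYXYXY[_]   read _ → write _, move L, go to s1
s1 | YXYXYX[Y]_
No transition is defined for (s1, Y); M halts in state s1.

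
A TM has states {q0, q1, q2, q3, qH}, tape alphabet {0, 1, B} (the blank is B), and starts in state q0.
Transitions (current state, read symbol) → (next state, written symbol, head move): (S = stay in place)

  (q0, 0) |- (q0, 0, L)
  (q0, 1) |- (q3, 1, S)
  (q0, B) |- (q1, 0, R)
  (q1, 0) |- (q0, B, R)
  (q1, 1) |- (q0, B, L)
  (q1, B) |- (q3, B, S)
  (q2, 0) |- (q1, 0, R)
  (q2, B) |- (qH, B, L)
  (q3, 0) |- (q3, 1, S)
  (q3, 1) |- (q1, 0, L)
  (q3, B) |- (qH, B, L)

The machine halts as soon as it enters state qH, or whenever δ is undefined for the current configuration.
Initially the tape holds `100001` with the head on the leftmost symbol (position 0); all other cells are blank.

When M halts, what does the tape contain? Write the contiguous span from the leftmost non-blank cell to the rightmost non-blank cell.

state=q0 head=0 tape=BB[1]00001   (q0,1)→(q3,1,S)
state=q3 head=0 tape=BB[1]00001   (q3,1)→(q1,0,L)
state=q1 head=-1 tape=B[B]000001   (q1,B)→(q3,B,S)
state=q3 head=-1 tape=B[B]000001   (q3,B)→(qH,B,L)
state=qH head=-2 tape=[B]B000001
The non-blank tape span at halt is 000001.

000001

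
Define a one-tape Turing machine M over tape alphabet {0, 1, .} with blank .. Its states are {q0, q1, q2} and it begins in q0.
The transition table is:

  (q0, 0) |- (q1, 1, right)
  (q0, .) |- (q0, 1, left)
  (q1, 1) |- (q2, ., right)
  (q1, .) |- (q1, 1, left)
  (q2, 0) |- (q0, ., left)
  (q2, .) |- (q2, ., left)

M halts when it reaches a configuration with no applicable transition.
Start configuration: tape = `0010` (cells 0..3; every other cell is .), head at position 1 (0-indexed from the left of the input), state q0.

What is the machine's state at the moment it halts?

q0

state=q0 head=1 tape=0[0]10   (q0,0)→(q1,1,right)
state=q1 head=2 tape=01[1]0   (q1,1)→(q2,.,right)
state=q2 head=3 tape=01.[0]   (q2,0)→(q0,.,left)
state=q0 head=2 tape=01[.].   (q0,.)→(q0,1,left)
state=q0 head=1 tape=0[1]1.
No transition is defined for (q0, 1); M halts in state q0.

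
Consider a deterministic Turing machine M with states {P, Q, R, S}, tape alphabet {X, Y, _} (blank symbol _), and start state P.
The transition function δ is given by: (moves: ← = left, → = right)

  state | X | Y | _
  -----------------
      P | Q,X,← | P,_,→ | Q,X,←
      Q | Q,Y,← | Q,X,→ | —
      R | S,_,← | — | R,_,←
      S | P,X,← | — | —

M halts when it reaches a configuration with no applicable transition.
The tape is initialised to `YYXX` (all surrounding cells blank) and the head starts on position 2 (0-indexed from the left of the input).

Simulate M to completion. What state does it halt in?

Q

P | _YY[X]X   read X → write X, move ←, go to Q
Q | _Y[Y]XX   read Y → write X, move →, go to Q
Q | _YX[X]X   read X → write Y, move ←, go to Q
Q | _Y[X]YX   read X → write Y, move ←, go to Q
Q | _[Y]YYX   read Y → write X, move →, go to Q
Q | _X[Y]YX   read Y → write X, move →, go to Q
Q | _XX[Y]X   read Y → write X, move →, go to Q
Q | _XXX[X]   read X → write Y, move ←, go to Q
Q | _XX[X]Y   read X → write Y, move ←, go to Q
Q | _X[X]YY   read X → write Y, move ←, go to Q
Q | _[X]YYY   read X → write Y, move ←, go to Q
Q | [_]YYYY
No transition is defined for (Q, _); M halts in state Q.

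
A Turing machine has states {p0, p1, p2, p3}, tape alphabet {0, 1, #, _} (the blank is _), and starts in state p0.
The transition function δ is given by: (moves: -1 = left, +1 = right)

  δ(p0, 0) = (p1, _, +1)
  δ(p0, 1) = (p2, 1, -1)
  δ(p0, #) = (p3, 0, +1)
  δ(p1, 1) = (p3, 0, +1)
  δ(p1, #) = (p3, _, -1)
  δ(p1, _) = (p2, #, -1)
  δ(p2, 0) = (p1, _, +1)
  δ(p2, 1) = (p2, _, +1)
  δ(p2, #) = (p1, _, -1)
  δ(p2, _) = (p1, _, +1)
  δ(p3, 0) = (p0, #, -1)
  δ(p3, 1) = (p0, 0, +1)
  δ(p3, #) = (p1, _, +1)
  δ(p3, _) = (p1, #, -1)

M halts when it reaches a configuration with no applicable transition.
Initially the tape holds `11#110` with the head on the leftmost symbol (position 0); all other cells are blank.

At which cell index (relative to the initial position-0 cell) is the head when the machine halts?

1

state=p0 head=0 tape=_[1]1#110   (p0,1)→(p2,1,-1)
state=p2 head=-1 tape=[_]11#110   (p2,_)→(p1,_,+1)
state=p1 head=0 tape=_[1]1#110   (p1,1)→(p3,0,+1)
state=p3 head=1 tape=_0[1]#110   (p3,1)→(p0,0,+1)
state=p0 head=2 tape=_00[#]110   (p0,#)→(p3,0,+1)
state=p3 head=3 tape=_000[1]10   (p3,1)→(p0,0,+1)
state=p0 head=4 tape=_0000[1]0   (p0,1)→(p2,1,-1)
state=p2 head=3 tape=_000[0]10   (p2,0)→(p1,_,+1)
state=p1 head=4 tape=_000_[1]0   (p1,1)→(p3,0,+1)
state=p3 head=5 tape=_000_0[0]   (p3,0)→(p0,#,-1)
state=p0 head=4 tape=_000_[0]#   (p0,0)→(p1,_,+1)
state=p1 head=5 tape=_000__[#]   (p1,#)→(p3,_,-1)
state=p3 head=4 tape=_000_[_]_   (p3,_)→(p1,#,-1)
state=p1 head=3 tape=_000[_]#_   (p1,_)→(p2,#,-1)
state=p2 head=2 tape=_00[0]##_   (p2,0)→(p1,_,+1)
state=p1 head=3 tape=_00_[#]#_   (p1,#)→(p3,_,-1)
state=p3 head=2 tape=_00[_]_#_   (p3,_)→(p1,#,-1)
state=p1 head=1 tape=_0[0]#_#_
At halt the head is at cell 1.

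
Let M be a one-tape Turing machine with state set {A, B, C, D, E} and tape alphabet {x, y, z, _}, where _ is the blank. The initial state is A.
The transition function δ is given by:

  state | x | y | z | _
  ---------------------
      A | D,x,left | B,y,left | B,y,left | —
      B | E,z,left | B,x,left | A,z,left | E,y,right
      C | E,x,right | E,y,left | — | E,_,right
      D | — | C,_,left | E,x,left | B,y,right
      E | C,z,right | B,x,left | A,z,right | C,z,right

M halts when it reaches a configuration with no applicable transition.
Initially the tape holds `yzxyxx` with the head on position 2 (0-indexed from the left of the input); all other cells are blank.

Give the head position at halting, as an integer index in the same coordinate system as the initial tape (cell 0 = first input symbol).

2

A | __yz[x]yxx   read x → write x, move left, go to D
D | __y[z]xyxx   read z → write x, move left, go to E
E | __[y]xxyxx   read y → write x, move left, go to B
B | _[_]xxxyxx   read _ → write y, move right, go to E
E | _y[x]xxyxx   read x → write z, move right, go to C
C | _yz[x]xyxx   read x → write x, move right, go to E
E | _yzx[x]yxx   read x → write z, move right, go to C
C | _yzxz[y]xx   read y → write y, move left, go to E
E | _yzx[z]yxx   read z → write z, move right, go to A
A | _yzxz[y]xx   read y → write y, move left, go to B
B | _yzx[z]yxx   read z → write z, move left, go to A
A | _yz[x]zyxx   read x → write x, move left, go to D
D | _y[z]xzyxx   read z → write x, move left, go to E
E | _[y]xxzyxx   read y → write x, move left, go to B
B | [_]xxxzyxx   read _ → write y, move right, go to E
E | y[x]xxzyxx   read x → write z, move right, go to C
C | yz[x]xzyxx   read x → write x, move right, go to E
E | yzx[x]zyxx   read x → write z, move right, go to C
C | yzxz[z]yxx
At halt the head is at cell 2.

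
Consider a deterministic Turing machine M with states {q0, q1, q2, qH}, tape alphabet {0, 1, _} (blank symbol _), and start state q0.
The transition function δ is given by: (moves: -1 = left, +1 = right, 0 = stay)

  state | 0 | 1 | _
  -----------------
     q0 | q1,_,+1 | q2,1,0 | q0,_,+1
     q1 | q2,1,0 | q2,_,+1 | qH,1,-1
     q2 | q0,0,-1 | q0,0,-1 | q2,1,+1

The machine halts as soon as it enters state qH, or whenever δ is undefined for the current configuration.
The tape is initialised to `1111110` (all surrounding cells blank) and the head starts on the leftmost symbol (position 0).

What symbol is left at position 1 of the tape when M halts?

q0 | _[1]111110_   read 1 → write 1, move 0, go to q2
q2 | _[1]111110_   read 1 → write 0, move -1, go to q0
q0 | [_]0111110_   read _ → write _, move +1, go to q0
q0 | _[0]111110_   read 0 → write _, move +1, go to q1
q1 | __[1]11110_   read 1 → write _, move +1, go to q2
q2 | ___[1]1110_   read 1 → write 0, move -1, go to q0
q0 | __[_]01110_   read _ → write _, move +1, go to q0
q0 | ___[0]1110_   read 0 → write _, move +1, go to q1
q1 | ____[1]110_   read 1 → write _, move +1, go to q2
q2 | _____[1]10_   read 1 → write 0, move -1, go to q0
q0 | ____[_]010_   read _ → write _, move +1, go to q0
q0 | _____[0]10_   read 0 → write _, move +1, go to q1
q1 | ______[1]0_   read 1 → write _, move +1, go to q2
q2 | _______[0]_   read 0 → write 0, move -1, go to q0
q0 | ______[_]0_   read _ → write _, move +1, go to q0
q0 | _______[0]_   read 0 → write _, move +1, go to q1
q1 | ________[_]   read _ → write 1, move -1, go to qH
qH | _______[_]1
Cell 1 holds _ when M halts.

_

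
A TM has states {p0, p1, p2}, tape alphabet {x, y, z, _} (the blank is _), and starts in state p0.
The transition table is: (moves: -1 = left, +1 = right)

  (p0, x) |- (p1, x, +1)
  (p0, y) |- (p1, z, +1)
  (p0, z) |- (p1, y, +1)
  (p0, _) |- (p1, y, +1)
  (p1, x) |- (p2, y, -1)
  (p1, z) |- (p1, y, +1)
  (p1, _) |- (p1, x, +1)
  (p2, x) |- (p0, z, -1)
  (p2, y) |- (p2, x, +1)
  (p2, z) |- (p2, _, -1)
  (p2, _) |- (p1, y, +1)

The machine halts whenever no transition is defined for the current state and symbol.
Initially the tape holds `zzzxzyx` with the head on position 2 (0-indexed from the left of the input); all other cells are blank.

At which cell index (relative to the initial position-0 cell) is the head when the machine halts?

p0 | zz[z]xzyx   read z → write y, move +1, go to p1
p1 | zzy[x]zyx   read x → write y, move -1, go to p2
p2 | zz[y]yzyx   read y → write x, move +1, go to p2
p2 | zzx[y]zyx   read y → write x, move +1, go to p2
p2 | zzxx[z]yx   read z → write _, move -1, go to p2
p2 | zzx[x]_yx   read x → write z, move -1, go to p0
p0 | zz[x]z_yx   read x → write x, move +1, go to p1
p1 | zzx[z]_yx   read z → write y, move +1, go to p1
p1 | zzxy[_]yx   read _ → write x, move +1, go to p1
p1 | zzxyx[y]x
At halt the head is at cell 5.

5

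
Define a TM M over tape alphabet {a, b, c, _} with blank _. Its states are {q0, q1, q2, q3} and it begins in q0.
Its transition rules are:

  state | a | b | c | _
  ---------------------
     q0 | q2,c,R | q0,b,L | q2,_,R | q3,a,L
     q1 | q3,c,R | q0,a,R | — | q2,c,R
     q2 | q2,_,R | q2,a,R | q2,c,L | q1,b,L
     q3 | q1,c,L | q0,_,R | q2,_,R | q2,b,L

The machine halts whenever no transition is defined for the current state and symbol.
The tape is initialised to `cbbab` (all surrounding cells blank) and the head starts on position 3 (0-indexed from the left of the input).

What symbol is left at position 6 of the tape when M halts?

state=q0 head=3 tape=cbb[a]b__   (q0,a)→(q2,c,R)
state=q2 head=4 tape=cbbc[b]__   (q2,b)→(q2,a,R)
state=q2 head=5 tape=cbbca[_]_   (q2,_)→(q1,b,L)
state=q1 head=4 tape=cbbc[a]b_   (q1,a)→(q3,c,R)
state=q3 head=5 tape=cbbcc[b]_   (q3,b)→(q0,_,R)
state=q0 head=6 tape=cbbcc_[_]   (q0,_)→(q3,a,L)
state=q3 head=5 tape=cbbcc[_]a   (q3,_)→(q2,b,L)
state=q2 head=4 tape=cbbc[c]ba   (q2,c)→(q2,c,L)
state=q2 head=3 tape=cbb[c]cba   (q2,c)→(q2,c,L)
state=q2 head=2 tape=cb[b]ccba   (q2,b)→(q2,a,R)
state=q2 head=3 tape=cba[c]cba   (q2,c)→(q2,c,L)
state=q2 head=2 tape=cb[a]ccba   (q2,a)→(q2,_,R)
state=q2 head=3 tape=cb_[c]cba   (q2,c)→(q2,c,L)
state=q2 head=2 tape=cb[_]ccba   (q2,_)→(q1,b,L)
state=q1 head=1 tape=c[b]bccba   (q1,b)→(q0,a,R)
state=q0 head=2 tape=ca[b]ccba   (q0,b)→(q0,b,L)
state=q0 head=1 tape=c[a]bccba   (q0,a)→(q2,c,R)
state=q2 head=2 tape=cc[b]ccba   (q2,b)→(q2,a,R)
state=q2 head=3 tape=cca[c]cba   (q2,c)→(q2,c,L)
state=q2 head=2 tape=cc[a]ccba   (q2,a)→(q2,_,R)
state=q2 head=3 tape=cc_[c]cba   (q2,c)→(q2,c,L)
state=q2 head=2 tape=cc[_]ccba   (q2,_)→(q1,b,L)
state=q1 head=1 tape=c[c]bccba
Cell 6 holds a when M halts.

a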